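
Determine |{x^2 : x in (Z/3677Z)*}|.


For prime p, the number of non-zero quadratic residues is (p-1)/2.
= (3677-1)/2
= 1838

1838


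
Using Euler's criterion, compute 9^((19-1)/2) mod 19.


p = 19 is prime and the exponent is (p-1)/2 = 9, so by Euler's criterion 9^9 = (9/19) = +1 or -1 mod 19.
Compute by square-and-multiply:
  9 = 8 + 1 (binary 1001)
  Repeated squaring mod 19: 9^1 = 9, 9^2 = 5, 9^4 = 6, 9^8 = 17
  9^9 = 9^8 * 9^1 = 17 * 9 mod 19
    17 * 9 = 153 = 1 mod 19
  9^9 = 1 mod 19
Result 1: 9 is a quadratic residue mod 19.
9^9 mod 19 = 1

1


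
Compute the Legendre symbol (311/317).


p = 317 is prime, so compute (311/317) with the reciprocity algorithm (Jacobi-symbol steps: pull out 2s via (2/n), flip via reciprocity, reduce):
  reciprocity: (311/317) -> +(317/311)
  reduce: (6/311)
  pull out 2: (2/311) = +1  (since 311 mod 8 = 7)
  reciprocity: (3/311) -> -(311/3)
  reduce: (2/3)
  pull out 2: (2/3) = -1  (since 3 mod 8 = 3)
  (1/3) = 1
Product of signs = 1
(311/317) = 1

1


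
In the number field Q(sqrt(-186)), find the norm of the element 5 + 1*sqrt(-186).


N(a + b*sqrt(d)) = a^2 - d*b^2
= (5)^2 - (-186)*(1)^2
= 25 + 186
= 211

211


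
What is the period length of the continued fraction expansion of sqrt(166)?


Run the CF algorithm for sqrt(166).
a_0 = floor(sqrt(166)) = 12; set m_0=0, q_0=1.
Recurrence: m' = q*a - m,  q' = (d - m'^2)/q,  a' = floor((a_0 + m')/q').
  step 1: m=12, q=22, a=1
  step 2: m=10, q=3, a=7
  step 3: m=11, q=15, a=1
  step 4: m=4, q=10, a=1
  step 5: m=6, q=13, a=1
  step 6: m=7, q=9, a=2
  step 7: m=11, q=5, a=4
  step 8: m=9, q=17, a=1
  step 9: m=8, q=6, a=3
  step 10: m=10, q=11, a=2
  step 11: m=12, q=2, a=12
  step 12: m=12, q=11, a=2
  step 13: m=10, q=6, a=3
  step 14: m=8, q=17, a=1
  step 15: m=9, q=5, a=4
  step 16: m=11, q=9, a=2
  step 17: m=7, q=13, a=1
  step 18: m=6, q=10, a=1
  step 19: m=4, q=15, a=1
  step 20: m=11, q=3, a=7
  step 21: m=10, q=22, a=1
  step 22: m=12, q=1, a=24
a_22 = 2*a_0 = 24, so the period closes here.
sqrt(166) = [12; 1, 7, 1, 1, 1, 2, 4, 1, 3, 2, 12, 2, 3, 1, 4, 2, 1, 1, 1, 7, 1, 24]
Period length = 22

22


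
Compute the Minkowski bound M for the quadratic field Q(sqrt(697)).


d = 697, d mod 4 = 1, so disc(K) = d = 697; |disc(K)| = 697
Real quadratic field, so n = 2, s = r2 = 0, r1 = 2
M = (n!/n^n) * (4/pi)^s * sqrt(|disc(K)|) = (2!/2^2) * (4/pi)^0 * sqrt(697)
= 0.5 * 1.000000 * 26.400758
= 13.2004

13.2004


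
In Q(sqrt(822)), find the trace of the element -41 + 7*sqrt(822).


Tr(a + b*sqrt(d)) = (a + b*sqrt(d)) + (a - b*sqrt(d)) = 2a
= 2 * (-41)
= -82

-82


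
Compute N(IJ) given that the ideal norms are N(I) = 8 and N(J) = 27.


N(IJ) = N(I) * N(J)
= 8 * 27
= 216

216


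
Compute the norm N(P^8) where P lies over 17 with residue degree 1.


N(P^a) = p^(a*f)
= 17^(8*1)
= 17^8
= 6975757441

6975757441


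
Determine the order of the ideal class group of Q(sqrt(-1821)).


K = Q(sqrt(-1821)). d mod 4 = 3, so D = disc(K) = 4d = -7284
h(K) equals the number of primitive reduced positive-definite forms (a, b, c) = a*x^2 + b*x*y + c*y^2 with b^2 - 4ac = D,
where reduced means |b| <= a <= c, with b >= 0 whenever |b| = a or a = c, and primitive means gcd(a, b, c) = 1.
Reduced forces 3a^2 <= |D| = 7284, so 1 <= a <= 49; b must have the parity of D, and c = (b^2 - D)/(4a) must be an integer >= a.
Enumerate a = 1..49, b in [-a, a]:
  a=1: (1, 0, 1821)  [1]
  a=2: (2, 2, 911)  [1]
  a=3: (3, 0, 607)  [1]
  a=4: none
  a=5: (5, -4, 365), (5, 4, 365)  [2]
  a=6: (6, 6, 305)  [1]
  a=7..9: none
  a=10: (10, -6, 183), (10, 6, 183)  [2]
  a=11: (11, -8, 167), (11, 8, 167)  [2]
  a=12: none
  a=13: (13, -10, 142), (13, 10, 142)  [2]
  a=14: none
  a=15: (15, -6, 122), (15, 6, 122)  [2]
  a=16: none
  a=17: (17, -14, 110), (17, 14, 110)  [2]
  a=18..21: none
  a=22: (22, -14, 85), (22, 14, 85)  [2]
  a=23..24: none
  a=25: (25, -4, 73), (25, 4, 73)  [2]
  a=26: (26, -10, 71), (26, 10, 71)  [2]
  a=27..28: none
  a=29: (29, -16, 65), (29, 16, 65)  [2]
  a=30: (30, -6, 61), (30, 6, 61)  [2]
  a=31: (31, -30, 66), (31, 30, 66)  [2]
  a=32: none
  a=33: (33, -30, 62), (33, 30, 62)  [2]
  a=34: (34, -14, 55), (34, 14, 55)  [2]
  a=35..38: none
  a=39: (39, -36, 55), (39, 36, 55)  [2]
  a=40..46: none
  a=47: (47, -46, 50), (47, 46, 50)  [2]
  a=48..49: none
Total reduced forms: 1 + 1 + 1 + 2 + 1 + 2 + 2 + 2 + 2 + 2 + 2 + 2 + 2 + 2 + 2 + 2 + 2 + 2 + 2 + 2 = 36
h = 36

36


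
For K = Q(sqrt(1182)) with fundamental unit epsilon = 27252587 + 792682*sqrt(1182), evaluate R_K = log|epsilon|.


epsilon = 27252587 + 792682*sqrt(1182)
= 5.4505e+07
R = ln(5.4505e+07)
= 17.8138

17.8138


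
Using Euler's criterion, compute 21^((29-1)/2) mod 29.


p = 29 is prime and the exponent is (p-1)/2 = 14, so by Euler's criterion 21^14 = (21/29) = +1 or -1 mod 29.
Compute by square-and-multiply:
  14 = 8 + 4 + 2 (binary 1110)
  Repeated squaring mod 29: 21^1 = 21, 21^2 = 6, 21^4 = 7, 21^8 = 20
  21^14 = 21^8 * 21^4 * 21^2 = 20 * 7 * 6 mod 29
    20 * 7 = 140 = 24 mod 29
    24 * 6 = 144 = 28 mod 29
  21^14 = 28 mod 29
Result 28 = p - 1 = -1 mod 29: 21 is a quadratic non-residue mod 29. As a residue in [0, p-1] the value is 28.
21^14 mod 29 = 28

28


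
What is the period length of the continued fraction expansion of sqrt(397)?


Run the CF algorithm for sqrt(397).
a_0 = floor(sqrt(397)) = 19; set m_0=0, q_0=1.
Recurrence: m' = q*a - m,  q' = (d - m'^2)/q,  a' = floor((a_0 + m')/q').
  step 1: m=19, q=36, a=1
  step 2: m=17, q=3, a=12
  step 3: m=19, q=12, a=3
  step 4: m=17, q=9, a=4
  step 5: m=19, q=4, a=9
  step 6: m=17, q=27, a=1
  step 7: m=10, q=11, a=2
  step 8: m=12, q=23, a=1
  step 9: m=11, q=12, a=2
  step 10: m=13, q=19, a=1
  step 11: m=6, q=19, a=1
  step 12: m=13, q=12, a=2
  step 13: m=11, q=23, a=1
  step 14: m=12, q=11, a=2
  step 15: m=10, q=27, a=1
  step 16: m=17, q=4, a=9
  step 17: m=19, q=9, a=4
  step 18: m=17, q=12, a=3
  step 19: m=19, q=3, a=12
  step 20: m=17, q=36, a=1
  step 21: m=19, q=1, a=38
a_21 = 2*a_0 = 38, so the period closes here.
sqrt(397) = [19; 1, 12, 3, 4, 9, 1, 2, 1, 2, 1, 1, 2, 1, 2, 1, 9, 4, 3, 12, 1, 38]
Period length = 21

21


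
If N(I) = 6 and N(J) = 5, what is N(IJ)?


N(IJ) = N(I) * N(J)
= 6 * 5
= 30

30


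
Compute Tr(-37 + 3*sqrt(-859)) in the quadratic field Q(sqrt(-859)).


Tr(a + b*sqrt(d)) = (a + b*sqrt(d)) + (a - b*sqrt(d)) = 2a
= 2 * (-37)
= -74

-74


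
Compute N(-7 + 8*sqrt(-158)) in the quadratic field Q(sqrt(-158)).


N(a + b*sqrt(d)) = a^2 - d*b^2
= (-7)^2 - (-158)*(8)^2
= 49 + 10112
= 10161

10161


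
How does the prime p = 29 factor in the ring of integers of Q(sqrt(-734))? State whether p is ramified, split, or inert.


K = Q(sqrt(-734)). Since d mod 4 = 2, disc(K) = -2936.
Check p | disc: -2936 mod 29 = 22.
p does not divide disc. Compute Legendre symbol (d/p):
20^((29-1)/2) mod 29 = 1
(d/p) = 1, so p splits: (p) = P*P' with e=1, f=1, g=2.
Therefore p is split.

split


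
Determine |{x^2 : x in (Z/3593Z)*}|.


For prime p, the number of non-zero quadratic residues is (p-1)/2.
= (3593-1)/2
= 1796

1796


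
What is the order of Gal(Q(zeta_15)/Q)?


|Gal(Q(zeta_15)/Q)| = phi(15)
= 8

8


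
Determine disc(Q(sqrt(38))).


For K = Q(sqrt(d)) with d squarefree: disc(K) = d if d = 1 mod 4, and disc(K) = 4d if d = 2 or 3 mod 4.
Here d = 38, and d mod 4 = 2.
d = 2 mod 4, not 1 (O_K = Z[sqrt(d)]), so disc(K) = 4d = 4 * (38) = 152

152


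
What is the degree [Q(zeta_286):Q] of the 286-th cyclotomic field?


The degree equals Euler's totient phi(286).
286 = 2 * 11 * 13
phi(286) = 120

120


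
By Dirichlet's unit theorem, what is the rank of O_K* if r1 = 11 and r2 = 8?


By Dirichlet's unit theorem:
rank = r1 + r2 - 1
= 11 + 8 - 1
= 18

18


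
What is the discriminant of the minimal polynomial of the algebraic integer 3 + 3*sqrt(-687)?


The element 3 + 3*sqrt(-687) has minimal polynomial:
x^2 - 6*x + 6192
Discriminant = (-6)^2 - 4*(6192)
= 36 - 24768
= -24732

-24732


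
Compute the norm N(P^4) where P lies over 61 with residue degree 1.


N(P^a) = p^(a*f)
= 61^(4*1)
= 61^4
= 13845841

13845841


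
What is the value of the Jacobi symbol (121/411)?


Compute (121/411) via quadratic reciprocity:
  reciprocity: (121/411) -> +(411/121)
  reduce: (48/121)
  pull out 2: (2/121) = +1  (since 121 mod 8 = 1)
  pull out 2: (2/121) = +1  (since 121 mod 8 = 1)
  pull out 2: (2/121) = +1  (since 121 mod 8 = 1)
  pull out 2: (2/121) = +1  (since 121 mod 8 = 1)
  reciprocity: (3/121) -> +(121/3)
  reduce: (1/3)
  (1/3) = 1
Product of signs = 1

1


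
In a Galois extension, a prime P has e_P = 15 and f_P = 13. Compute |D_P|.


|D_P| = e * f
= 15 * 13
= 195

195


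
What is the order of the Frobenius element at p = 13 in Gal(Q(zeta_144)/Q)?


The Frobenius at p in Gal(Q(zeta_n)/Q) = (Z/nZ)* is the class of p, so its order is ord_144(13), the smallest k >= 1 with 13^k = 1 mod 144.
n = 144 = 2^4 * 3^2, phi(144) = 48; the order divides phi(n).
Divisors of 48: 1, 2, 3, 4, 6, 8, 12, 16, 24, 48
Repeated squaring mod 144: 13^1 = 13, 13^2 = 25, 13^4 = 49, 13^8 = 97, 13^16 = 49, 13^32 = 97
Test divisors in increasing order:
  k=1: 13^1 = 13 mod 144
  k=2: 13^2 = 25 mod 144
  k=3: 13^3 = 25 * 13 = 37 mod 144
  k=4: 13^4 = 49 mod 144
  k=6: 13^6 = 49 * 25 = 73 mod 144
  k=8: 13^8 = 97 mod 144
  k=12: 13^12 = 97 * 49 = 1 mod 144  <- first divisor giving 1
Order = 12

12


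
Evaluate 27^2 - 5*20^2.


x^2 - d*y^2
= 27^2 - 5*20^2
= 729 - 2000
= -1271

-1271


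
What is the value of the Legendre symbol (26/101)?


p = 101 is prime, so compute (26/101) with the reciprocity algorithm (Jacobi-symbol steps: pull out 2s via (2/n), flip via reciprocity, reduce):
  pull out 2: (2/101) = -1  (since 101 mod 8 = 5)
  reciprocity: (13/101) -> +(101/13)
  reduce: (10/13)
  pull out 2: (2/13) = -1  (since 13 mod 8 = 5)
  reciprocity: (5/13) -> +(13/5)
  reduce: (3/5)
  reciprocity: (3/5) -> +(5/3)
  reduce: (2/3)
  pull out 2: (2/3) = -1  (since 3 mod 8 = 3)
  (1/3) = 1
Product of signs = -1
(26/101) = -1

-1


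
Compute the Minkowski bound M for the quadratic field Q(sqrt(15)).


d = 15, d mod 4 = 3, so disc(K) = 4d = 60; |disc(K)| = 60
Real quadratic field, so n = 2, s = r2 = 0, r1 = 2
M = (n!/n^n) * (4/pi)^s * sqrt(|disc(K)|) = (2!/2^2) * (4/pi)^0 * sqrt(60)
= 0.5 * 1.000000 * 7.745967
= 3.8730

3.8730


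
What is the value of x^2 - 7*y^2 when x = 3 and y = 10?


x^2 - d*y^2
= 3^2 - 7*10^2
= 9 - 700
= -691

-691


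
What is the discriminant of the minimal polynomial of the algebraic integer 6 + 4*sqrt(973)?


The element 6 + 4*sqrt(973) has minimal polynomial:
x^2 - 12*x - 15532
Discriminant = (-12)^2 - 4*(-15532)
= 144 + 62128
= 62272

62272


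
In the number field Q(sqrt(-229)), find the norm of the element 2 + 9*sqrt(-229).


N(a + b*sqrt(d)) = a^2 - d*b^2
= (2)^2 - (-229)*(9)^2
= 4 + 18549
= 18553

18553


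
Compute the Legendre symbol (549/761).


p = 761 is prime, so compute (549/761) with the reciprocity algorithm (Jacobi-symbol steps: pull out 2s via (2/n), flip via reciprocity, reduce):
  reciprocity: (549/761) -> +(761/549)
  reduce: (212/549)
  pull out 2: (2/549) = -1  (since 549 mod 8 = 5)
  pull out 2: (2/549) = -1  (since 549 mod 8 = 5)
  reciprocity: (53/549) -> +(549/53)
  reduce: (19/53)
  reciprocity: (19/53) -> +(53/19)
  reduce: (15/19)
  reciprocity: (15/19) -> -(19/15)
  reduce: (4/15)
  pull out 2: (2/15) = +1  (since 15 mod 8 = 7)
  pull out 2: (2/15) = +1  (since 15 mod 8 = 7)
  (1/15) = 1
Product of signs = -1
(549/761) = -1

-1


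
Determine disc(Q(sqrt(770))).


For K = Q(sqrt(d)) with d squarefree: disc(K) = d if d = 1 mod 4, and disc(K) = 4d if d = 2 or 3 mod 4.
Here d = 770, and d mod 4 = 2.
d = 2 mod 4, not 1 (O_K = Z[sqrt(d)]), so disc(K) = 4d = 4 * (770) = 3080

3080


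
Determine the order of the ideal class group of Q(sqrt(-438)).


K = Q(sqrt(-438)). d mod 4 = 2, so D = disc(K) = 4d = -1752
h(K) equals the number of primitive reduced positive-definite forms (a, b, c) = a*x^2 + b*x*y + c*y^2 with b^2 - 4ac = D,
where reduced means |b| <= a <= c, with b >= 0 whenever |b| = a or a = c, and primitive means gcd(a, b, c) = 1.
Reduced forces 3a^2 <= |D| = 1752, so 1 <= a <= 24; b must have the parity of D, and c = (b^2 - D)/(4a) must be an integer >= a.
Enumerate a = 1..24, b in [-a, a]:
  a=1: (1, 0, 438)  [1]
  a=2: (2, 0, 219)  [1]
  a=3: (3, 0, 146)  [1]
  a=4..5: none
  a=6: (6, 0, 73)  [1]
  a=7..12: none
  a=13: (13, -4, 34), (13, 4, 34)  [2]
  a=14..16: none
  a=17: (17, -4, 26), (17, 4, 26)  [2]
  a=18..24: none
Total reduced forms: 1 + 1 + 1 + 1 + 2 + 2 = 8
h = 8

8


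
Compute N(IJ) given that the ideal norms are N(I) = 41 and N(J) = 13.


N(IJ) = N(I) * N(J)
= 41 * 13
= 533

533


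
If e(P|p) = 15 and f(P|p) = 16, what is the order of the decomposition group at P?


|D_P| = e * f
= 15 * 16
= 240

240


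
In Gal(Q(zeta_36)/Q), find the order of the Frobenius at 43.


The Frobenius at p in Gal(Q(zeta_n)/Q) = (Z/nZ)* is the class of p, so its order is ord_36(43), the smallest k >= 1 with 43^k = 1 mod 36.
n = 36 = 2^2 * 3^2, phi(36) = 12; the order divides phi(n).
Divisors of 12: 1, 2, 3, 4, 6, 12
Repeated squaring mod 36: 43^1 = 7, 43^2 = 13, 43^4 = 25, 43^8 = 13
Test divisors in increasing order:
  k=1: 43^1 = 7 mod 36
  k=2: 43^2 = 13 mod 36
  k=3: 43^3 = 13 * 7 = 19 mod 36
  k=4: 43^4 = 25 mod 36
  k=6: 43^6 = 25 * 13 = 1 mod 36  <- first divisor giving 1
Order = 6

6


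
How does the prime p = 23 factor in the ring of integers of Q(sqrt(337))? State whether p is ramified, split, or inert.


K = Q(sqrt(337)). Since d mod 4 = 1, disc(K) = 337.
Check p | disc: 337 mod 23 = 15.
p does not divide disc. Compute Legendre symbol (d/p):
15^((23-1)/2) mod 23 = -1
(d/p) = -1, so p is inert: (p) stays prime with e=1, f=2, g=1.
Therefore p is inert.

inert


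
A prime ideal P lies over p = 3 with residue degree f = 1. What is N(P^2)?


N(P^a) = p^(a*f)
= 3^(2*1)
= 3^2
= 9

9


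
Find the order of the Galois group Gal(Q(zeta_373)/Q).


|Gal(Q(zeta_373)/Q)| = phi(373)
= 372

372


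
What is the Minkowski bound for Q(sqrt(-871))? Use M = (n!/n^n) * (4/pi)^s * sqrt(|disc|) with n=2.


d = -871, d mod 4 = 1, so disc(K) = d = -871; |disc(K)| = 871
Imaginary quadratic field, so n = 2, s = r2 = 1, r1 = 0
M = (n!/n^n) * (4/pi)^s * sqrt(|disc(K)|) = (2!/2^2) * (4/pi)^1 * sqrt(871)
= 0.5 * 1.273240 * 29.512709
= 18.7884

18.7884


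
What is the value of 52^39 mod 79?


p = 79 is prime and the exponent is (p-1)/2 = 39, so by Euler's criterion 52^39 = (52/79) = +1 or -1 mod 79.
Compute by square-and-multiply:
  39 = 32 + 4 + 2 + 1 (binary 100111)
  Repeated squaring mod 79: 52^1 = 52, 52^2 = 18, 52^4 = 8, 52^8 = 64, 52^16 = 67, 52^32 = 65
  52^39 = 52^32 * 52^4 * 52^2 * 52^1 = 65 * 8 * 18 * 52 mod 79
    65 * 8 = 520 = 46 mod 79
    46 * 18 = 828 = 38 mod 79
    38 * 52 = 1976 = 1 mod 79
  52^39 = 1 mod 79
Result 1: 52 is a quadratic residue mod 79.
52^39 mod 79 = 1

1


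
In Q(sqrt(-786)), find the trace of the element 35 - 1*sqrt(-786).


Tr(a + b*sqrt(d)) = (a + b*sqrt(d)) + (a - b*sqrt(d)) = 2a
= 2 * (35)
= 70

70


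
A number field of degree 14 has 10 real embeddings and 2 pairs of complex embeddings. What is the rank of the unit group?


By Dirichlet's unit theorem:
rank = r1 + r2 - 1
= 10 + 2 - 1
= 11

11


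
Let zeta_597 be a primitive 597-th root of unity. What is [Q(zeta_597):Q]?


The degree equals Euler's totient phi(597).
597 = 3 * 199
phi(597) = 396

396


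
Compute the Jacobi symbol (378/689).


Compute (378/689) via quadratic reciprocity:
  pull out 2: (2/689) = +1  (since 689 mod 8 = 1)
  reciprocity: (189/689) -> +(689/189)
  reduce: (122/189)
  pull out 2: (2/189) = -1  (since 189 mod 8 = 5)
  reciprocity: (61/189) -> +(189/61)
  reduce: (6/61)
  pull out 2: (2/61) = -1  (since 61 mod 8 = 5)
  reciprocity: (3/61) -> +(61/3)
  reduce: (1/3)
  (1/3) = 1
Product of signs = 1

1


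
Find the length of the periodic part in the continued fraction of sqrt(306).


Run the CF algorithm for sqrt(306).
a_0 = floor(sqrt(306)) = 17; set m_0=0, q_0=1.
Recurrence: m' = q*a - m,  q' = (d - m'^2)/q,  a' = floor((a_0 + m')/q').
  step 1: m=17, q=17, a=2
  step 2: m=17, q=1, a=34
a_2 = 2*a_0 = 34, so the period closes here.
sqrt(306) = [17; 2, 34]
Period length = 2

2


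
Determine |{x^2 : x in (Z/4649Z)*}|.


For prime p, the number of non-zero quadratic residues is (p-1)/2.
= (4649-1)/2
= 2324

2324


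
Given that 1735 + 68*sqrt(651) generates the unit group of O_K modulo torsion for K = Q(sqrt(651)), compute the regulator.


epsilon = 1735 + 68*sqrt(651)
= 3469.9997
R = ln(3469.9997)
= 8.1519

8.1519


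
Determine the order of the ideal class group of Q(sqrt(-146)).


K = Q(sqrt(-146)). d mod 4 = 2, so D = disc(K) = 4d = -584
h(K) equals the number of primitive reduced positive-definite forms (a, b, c) = a*x^2 + b*x*y + c*y^2 with b^2 - 4ac = D,
where reduced means |b| <= a <= c, with b >= 0 whenever |b| = a or a = c, and primitive means gcd(a, b, c) = 1.
Reduced forces 3a^2 <= |D| = 584, so 1 <= a <= 13; b must have the parity of D, and c = (b^2 - D)/(4a) must be an integer >= a.
Enumerate a = 1..13, b in [-a, a]:
  a=1: (1, 0, 146)  [1]
  a=2: (2, 0, 73)  [1]
  a=3: (3, -2, 49), (3, 2, 49)  [2]
  a=4: none
  a=5: (5, -4, 30), (5, 4, 30)  [2]
  a=6: (6, -4, 25), (6, 4, 25)  [2]
  a=7: (7, -2, 21), (7, 2, 21)  [2]
  a=8: none
  a=9: (9, -8, 18), (9, 8, 18)  [2]
  a=10: (10, -4, 15), (10, 4, 15)  [2]
  a=11..12: none
  a=13: (13, -12, 14), (13, 12, 14)  [2]
Total reduced forms: 1 + 1 + 2 + 2 + 2 + 2 + 2 + 2 + 2 = 16
h = 16

16


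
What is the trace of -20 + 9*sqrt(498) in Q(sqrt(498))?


Tr(a + b*sqrt(d)) = (a + b*sqrt(d)) + (a - b*sqrt(d)) = 2a
= 2 * (-20)
= -40

-40


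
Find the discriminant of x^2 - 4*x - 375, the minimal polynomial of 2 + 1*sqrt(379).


The element 2 + 1*sqrt(379) has minimal polynomial:
x^2 - 4*x - 375
Discriminant = (-4)^2 - 4*(-375)
= 16 + 1500
= 1516

1516


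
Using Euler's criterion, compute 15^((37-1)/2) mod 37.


p = 37 is prime and the exponent is (p-1)/2 = 18, so by Euler's criterion 15^18 = (15/37) = +1 or -1 mod 37.
Compute by square-and-multiply:
  18 = 16 + 2 (binary 10010)
  Repeated squaring mod 37: 15^1 = 15, 15^2 = 3, 15^4 = 9, 15^8 = 7, 15^16 = 12
  15^18 = 15^16 * 15^2 = 12 * 3 mod 37
    12 * 3 = 36 = 36 mod 37
  15^18 = 36 mod 37
Result 36 = p - 1 = -1 mod 37: 15 is a quadratic non-residue mod 37. As a residue in [0, p-1] the value is 36.
15^18 mod 37 = 36

36


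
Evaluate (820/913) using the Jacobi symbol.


Compute (820/913) via quadratic reciprocity:
  pull out 2: (2/913) = +1  (since 913 mod 8 = 1)
  pull out 2: (2/913) = +1  (since 913 mod 8 = 1)
  reciprocity: (205/913) -> +(913/205)
  reduce: (93/205)
  reciprocity: (93/205) -> +(205/93)
  reduce: (19/93)
  reciprocity: (19/93) -> +(93/19)
  reduce: (17/19)
  reciprocity: (17/19) -> +(19/17)
  reduce: (2/17)
  pull out 2: (2/17) = +1  (since 17 mod 8 = 1)
  (1/17) = 1
Product of signs = 1

1


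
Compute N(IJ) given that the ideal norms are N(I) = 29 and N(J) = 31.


N(IJ) = N(I) * N(J)
= 29 * 31
= 899

899


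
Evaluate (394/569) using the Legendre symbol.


p = 569 is prime, so compute (394/569) with the reciprocity algorithm (Jacobi-symbol steps: pull out 2s via (2/n), flip via reciprocity, reduce):
  pull out 2: (2/569) = +1  (since 569 mod 8 = 1)
  reciprocity: (197/569) -> +(569/197)
  reduce: (175/197)
  reciprocity: (175/197) -> +(197/175)
  reduce: (22/175)
  pull out 2: (2/175) = +1  (since 175 mod 8 = 7)
  reciprocity: (11/175) -> -(175/11)
  reduce: (10/11)
  pull out 2: (2/11) = -1  (since 11 mod 8 = 3)
  reciprocity: (5/11) -> +(11/5)
  reduce: (1/5)
  (1/5) = 1
Product of signs = 1
(394/569) = 1

1


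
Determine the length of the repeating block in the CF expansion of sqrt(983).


Run the CF algorithm for sqrt(983).
a_0 = floor(sqrt(983)) = 31; set m_0=0, q_0=1.
Recurrence: m' = q*a - m,  q' = (d - m'^2)/q,  a' = floor((a_0 + m')/q').
  step 1: m=31, q=22, a=2
  step 2: m=13, q=37, a=1
  step 3: m=24, q=11, a=5
  step 4: m=31, q=2, a=31
  step 5: m=31, q=11, a=5
  step 6: m=24, q=37, a=1
  step 7: m=13, q=22, a=2
  step 8: m=31, q=1, a=62
a_8 = 2*a_0 = 62, so the period closes here.
sqrt(983) = [31; 2, 1, 5, 31, 5, 1, 2, 62]
Period length = 8

8


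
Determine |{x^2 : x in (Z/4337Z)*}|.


For prime p, the number of non-zero quadratic residues is (p-1)/2.
= (4337-1)/2
= 2168

2168


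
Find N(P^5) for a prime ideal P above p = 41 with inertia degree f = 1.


N(P^a) = p^(a*f)
= 41^(5*1)
= 41^5
= 115856201

115856201


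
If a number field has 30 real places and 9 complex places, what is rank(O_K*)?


By Dirichlet's unit theorem:
rank = r1 + r2 - 1
= 30 + 9 - 1
= 38

38


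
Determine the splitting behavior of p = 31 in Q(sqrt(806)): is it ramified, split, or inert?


K = Q(sqrt(806)). Since d mod 4 = 2, disc(K) = 3224.
Check p | disc: 3224 mod 31 = 0.
p divides disc, so p ramifies: (p) = P^2 with e=2, f=1, g=1.
Therefore p is ramified.

ramified


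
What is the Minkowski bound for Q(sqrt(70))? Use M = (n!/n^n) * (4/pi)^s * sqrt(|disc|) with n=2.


d = 70, d mod 4 = 2, so disc(K) = 4d = 280; |disc(K)| = 280
Real quadratic field, so n = 2, s = r2 = 0, r1 = 2
M = (n!/n^n) * (4/pi)^s * sqrt(|disc(K)|) = (2!/2^2) * (4/pi)^0 * sqrt(280)
= 0.5 * 1.000000 * 16.733201
= 8.3666

8.3666


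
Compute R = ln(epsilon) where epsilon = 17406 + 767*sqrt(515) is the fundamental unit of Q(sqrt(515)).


epsilon = 17406 + 767*sqrt(515)
= 34812.0000
R = ln(34812.0000)
= 10.4577

10.4577


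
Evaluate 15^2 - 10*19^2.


x^2 - d*y^2
= 15^2 - 10*19^2
= 225 - 3610
= -3385

-3385


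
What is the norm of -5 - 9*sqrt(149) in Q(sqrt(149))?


N(a + b*sqrt(d)) = a^2 - d*b^2
= (-5)^2 - (149)*(-9)^2
= 25 - 12069
= -12044

-12044


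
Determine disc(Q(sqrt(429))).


For K = Q(sqrt(d)) with d squarefree: disc(K) = d if d = 1 mod 4, and disc(K) = 4d if d = 2 or 3 mod 4.
Here d = 429, and d mod 4 = 1.
d = 1 mod 4 (O_K = Z[(1+sqrt(d))/2]), so disc(K) = d = 429

429


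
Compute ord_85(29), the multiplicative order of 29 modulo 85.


We want ord_85(29), the smallest k >= 1 with 29^k = 1 mod 85.
n = 85 = 5 * 17, phi(85) = 64; the order divides phi(n).
Divisors of 64: 1, 2, 4, 8, 16, 32, 64
Repeated squaring mod 85: 29^1 = 29, 29^2 = 76, 29^4 = 81, 29^8 = 16, 29^16 = 1, 29^32 = 1, 29^64 = 1
Test divisors in increasing order:
  k=1: 29^1 = 29 mod 85
  k=2: 29^2 = 76 mod 85
  k=4: 29^4 = 81 mod 85
  k=8: 29^8 = 16 mod 85
  k=16: 29^16 = 1 mod 85  <- first divisor giving 1
Order = 16

16


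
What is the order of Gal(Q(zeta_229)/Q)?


|Gal(Q(zeta_229)/Q)| = phi(229)
= 228

228


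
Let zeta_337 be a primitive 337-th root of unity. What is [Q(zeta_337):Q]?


The degree equals Euler's totient phi(337).
337 = 337
phi(337) = 336

336


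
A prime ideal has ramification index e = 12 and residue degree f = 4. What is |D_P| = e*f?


|D_P| = e * f
= 12 * 4
= 48

48


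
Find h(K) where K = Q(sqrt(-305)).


K = Q(sqrt(-305)). d mod 4 = 3, so D = disc(K) = 4d = -1220
h(K) equals the number of primitive reduced positive-definite forms (a, b, c) = a*x^2 + b*x*y + c*y^2 with b^2 - 4ac = D,
where reduced means |b| <= a <= c, with b >= 0 whenever |b| = a or a = c, and primitive means gcd(a, b, c) = 1.
Reduced forces 3a^2 <= |D| = 1220, so 1 <= a <= 20; b must have the parity of D, and c = (b^2 - D)/(4a) must be an integer >= a.
Enumerate a = 1..20, b in [-a, a]:
  a=1: (1, 0, 305)  [1]
  a=2: (2, 2, 153)  [1]
  a=3: (3, -2, 102), (3, 2, 102)  [2]
  a=4: none
  a=5: (5, 0, 61)  [1]
  a=6: (6, -2, 51), (6, 2, 51)  [2]
  a=7..8: none
  a=9: (9, -2, 34), (9, 2, 34)  [2]
  a=10: (10, 10, 33)  [1]
  a=11: (11, -10, 30), (11, 10, 30)  [2]
  a=12..14: none
  a=15: (15, -10, 22), (15, 10, 22)  [2]
  a=16: none
  a=17: (17, -2, 18), (17, 2, 18)  [2]
  a=18..20: none
Total reduced forms: 1 + 1 + 2 + 1 + 2 + 2 + 1 + 2 + 2 + 2 = 16
h = 16

16


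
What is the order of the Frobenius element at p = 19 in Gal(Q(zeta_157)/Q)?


The Frobenius at p in Gal(Q(zeta_n)/Q) = (Z/nZ)* is the class of p, so its order is ord_157(19), the smallest k >= 1 with 19^k = 1 mod 157.
n = 157 = 157, phi(157) = 156; the order divides phi(n).
Divisors of 156: 1, 2, 3, 4, 6, 12, 13, 26, 39, 52, 78, 156
Repeated squaring mod 157: 19^1 = 19, 19^2 = 47, 19^4 = 11, 19^8 = 121, 19^16 = 40, 19^32 = 30, 19^64 = 115, 19^128 = 37
Test divisors in increasing order:
  k=1: 19^1 = 19 mod 157
  k=2: 19^2 = 47 mod 157
  k=3: 19^3 = 47 * 19 = 108 mod 157
  k=4: 19^4 = 11 mod 157
  k=6: 19^6 = 11 * 47 = 46 mod 157
  k=12: 19^12 = 121 * 11 = 75 mod 157
  k=13: 19^13 = 121 * 11 * 19 = 12 mod 157
  k=26: 19^26 = 40 * 121 * 47 = 144 mod 157
  k=39: 19^39 = 30 * 11 * 47 * 19 = 1 mod 157  <- first divisor giving 1
Order = 39

39


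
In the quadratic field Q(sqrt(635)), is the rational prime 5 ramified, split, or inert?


K = Q(sqrt(635)). Since d mod 4 = 3, disc(K) = 2540.
Check p | disc: 2540 mod 5 = 0.
p divides disc, so p ramifies: (p) = P^2 with e=2, f=1, g=1.
Therefore p is ramified.

ramified


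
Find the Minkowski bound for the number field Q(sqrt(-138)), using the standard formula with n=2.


d = -138, d mod 4 = 2, so disc(K) = 4d = -552; |disc(K)| = 552
Imaginary quadratic field, so n = 2, s = r2 = 1, r1 = 0
M = (n!/n^n) * (4/pi)^s * sqrt(|disc(K)|) = (2!/2^2) * (4/pi)^1 * sqrt(552)
= 0.5 * 1.273240 * 23.494680
= 14.9572

14.9572


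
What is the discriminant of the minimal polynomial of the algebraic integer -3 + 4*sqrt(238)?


The element -3 + 4*sqrt(238) has minimal polynomial:
x^2 + 6*x - 3799
Discriminant = (6)^2 - 4*(-3799)
= 36 + 15196
= 15232

15232


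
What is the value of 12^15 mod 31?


p = 31 is prime and the exponent is (p-1)/2 = 15, so by Euler's criterion 12^15 = (12/31) = +1 or -1 mod 31.
Compute by square-and-multiply:
  15 = 8 + 4 + 2 + 1 (binary 1111)
  Repeated squaring mod 31: 12^1 = 12, 12^2 = 20, 12^4 = 28, 12^8 = 9
  12^15 = 12^8 * 12^4 * 12^2 * 12^1 = 9 * 28 * 20 * 12 mod 31
    9 * 28 = 252 = 4 mod 31
    4 * 20 = 80 = 18 mod 31
    18 * 12 = 216 = 30 mod 31
  12^15 = 30 mod 31
Result 30 = p - 1 = -1 mod 31: 12 is a quadratic non-residue mod 31. As a residue in [0, p-1] the value is 30.
12^15 mod 31 = 30

30


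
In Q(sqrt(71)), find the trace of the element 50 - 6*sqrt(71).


Tr(a + b*sqrt(d)) = (a + b*sqrt(d)) + (a - b*sqrt(d)) = 2a
= 2 * (50)
= 100

100


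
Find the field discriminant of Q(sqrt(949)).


For K = Q(sqrt(d)) with d squarefree: disc(K) = d if d = 1 mod 4, and disc(K) = 4d if d = 2 or 3 mod 4.
Here d = 949, and d mod 4 = 1.
d = 1 mod 4 (O_K = Z[(1+sqrt(d))/2]), so disc(K) = d = 949

949


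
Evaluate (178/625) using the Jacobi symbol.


Compute (178/625) via quadratic reciprocity:
  pull out 2: (2/625) = +1  (since 625 mod 8 = 1)
  reciprocity: (89/625) -> +(625/89)
  reduce: (2/89)
  pull out 2: (2/89) = +1  (since 89 mod 8 = 1)
  (1/89) = 1
Product of signs = 1

1


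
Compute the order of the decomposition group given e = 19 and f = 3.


|D_P| = e * f
= 19 * 3
= 57

57


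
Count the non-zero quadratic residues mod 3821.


For prime p, the number of non-zero quadratic residues is (p-1)/2.
= (3821-1)/2
= 1910

1910


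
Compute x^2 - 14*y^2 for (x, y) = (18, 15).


x^2 - d*y^2
= 18^2 - 14*15^2
= 324 - 3150
= -2826

-2826


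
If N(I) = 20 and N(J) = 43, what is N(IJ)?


N(IJ) = N(I) * N(J)
= 20 * 43
= 860

860


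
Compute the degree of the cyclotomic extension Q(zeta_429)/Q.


The degree equals Euler's totient phi(429).
429 = 3 * 11 * 13
phi(429) = 240

240


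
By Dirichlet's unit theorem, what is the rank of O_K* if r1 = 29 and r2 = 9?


By Dirichlet's unit theorem:
rank = r1 + r2 - 1
= 29 + 9 - 1
= 37

37


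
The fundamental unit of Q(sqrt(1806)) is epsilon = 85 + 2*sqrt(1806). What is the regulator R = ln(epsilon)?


epsilon = 85 + 2*sqrt(1806)
= 169.9941
R = ln(169.9941)
= 5.1358

5.1358


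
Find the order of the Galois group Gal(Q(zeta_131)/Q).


|Gal(Q(zeta_131)/Q)| = phi(131)
= 130

130


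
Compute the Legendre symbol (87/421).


p = 421 is prime, so compute (87/421) with the reciprocity algorithm (Jacobi-symbol steps: pull out 2s via (2/n), flip via reciprocity, reduce):
  reciprocity: (87/421) -> +(421/87)
  reduce: (73/87)
  reciprocity: (73/87) -> +(87/73)
  reduce: (14/73)
  pull out 2: (2/73) = +1  (since 73 mod 8 = 1)
  reciprocity: (7/73) -> +(73/7)
  reduce: (3/7)
  reciprocity: (3/7) -> -(7/3)
  reduce: (1/3)
  (1/3) = 1
Product of signs = -1
(87/421) = -1

-1


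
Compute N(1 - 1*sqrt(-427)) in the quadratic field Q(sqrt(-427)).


N(a + b*sqrt(d)) = a^2 - d*b^2
= (1)^2 - (-427)*(-1)^2
= 1 + 427
= 428

428


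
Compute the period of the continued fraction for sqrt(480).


Run the CF algorithm for sqrt(480).
a_0 = floor(sqrt(480)) = 21; set m_0=0, q_0=1.
Recurrence: m' = q*a - m,  q' = (d - m'^2)/q,  a' = floor((a_0 + m')/q').
  step 1: m=21, q=39, a=1
  step 2: m=18, q=4, a=9
  step 3: m=18, q=39, a=1
  step 4: m=21, q=1, a=42
a_4 = 2*a_0 = 42, so the period closes here.
sqrt(480) = [21; 1, 9, 1, 42]
Period length = 4

4


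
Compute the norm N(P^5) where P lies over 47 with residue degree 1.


N(P^a) = p^(a*f)
= 47^(5*1)
= 47^5
= 229345007

229345007


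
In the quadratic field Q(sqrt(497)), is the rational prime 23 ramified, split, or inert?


K = Q(sqrt(497)). Since d mod 4 = 1, disc(K) = 497.
Check p | disc: 497 mod 23 = 14.
p does not divide disc. Compute Legendre symbol (d/p):
14^((23-1)/2) mod 23 = -1
(d/p) = -1, so p is inert: (p) stays prime with e=1, f=2, g=1.
Therefore p is inert.

inert


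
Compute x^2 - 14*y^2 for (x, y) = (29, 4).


x^2 - d*y^2
= 29^2 - 14*4^2
= 841 - 224
= 617

617


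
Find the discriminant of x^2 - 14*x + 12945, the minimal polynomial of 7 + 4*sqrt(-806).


The element 7 + 4*sqrt(-806) has minimal polynomial:
x^2 - 14*x + 12945
Discriminant = (-14)^2 - 4*(12945)
= 196 - 51780
= -51584

-51584


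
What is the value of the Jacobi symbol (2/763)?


Compute (2/763) via quadratic reciprocity:
  pull out 2: (2/763) = -1  (since 763 mod 8 = 3)
  (1/763) = 1
Product of signs = -1

-1


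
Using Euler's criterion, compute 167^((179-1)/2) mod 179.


p = 179 is prime and the exponent is (p-1)/2 = 89, so by Euler's criterion 167^89 = (167/179) = +1 or -1 mod 179.
Compute by square-and-multiply:
  89 = 64 + 16 + 8 + 1 (binary 1011001)
  Repeated squaring mod 179: 167^1 = 167, 167^2 = 144, 167^4 = 151, 167^8 = 68, 167^16 = 149, 167^32 = 5, 167^64 = 25
  167^89 = 167^64 * 167^16 * 167^8 * 167^1 = 25 * 149 * 68 * 167 mod 179
    25 * 149 = 3725 = 145 mod 179
    145 * 68 = 9860 = 15 mod 179
    15 * 167 = 2505 = 178 mod 179
  167^89 = 178 mod 179
Result 178 = p - 1 = -1 mod 179: 167 is a quadratic non-residue mod 179. As a residue in [0, p-1] the value is 178.
167^89 mod 179 = 178

178


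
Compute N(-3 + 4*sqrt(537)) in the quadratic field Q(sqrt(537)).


N(a + b*sqrt(d)) = a^2 - d*b^2
= (-3)^2 - (537)*(4)^2
= 9 - 8592
= -8583

-8583


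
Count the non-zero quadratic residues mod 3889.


For prime p, the number of non-zero quadratic residues is (p-1)/2.
= (3889-1)/2
= 1944

1944


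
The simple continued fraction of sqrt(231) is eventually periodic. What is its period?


Run the CF algorithm for sqrt(231).
a_0 = floor(sqrt(231)) = 15; set m_0=0, q_0=1.
Recurrence: m' = q*a - m,  q' = (d - m'^2)/q,  a' = floor((a_0 + m')/q').
  step 1: m=15, q=6, a=5
  step 2: m=15, q=1, a=30
a_2 = 2*a_0 = 30, so the period closes here.
sqrt(231) = [15; 5, 30]
Period length = 2

2


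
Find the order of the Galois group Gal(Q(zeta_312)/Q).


|Gal(Q(zeta_312)/Q)| = phi(312)
= 96

96


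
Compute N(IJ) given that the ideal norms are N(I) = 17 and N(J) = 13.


N(IJ) = N(I) * N(J)
= 17 * 13
= 221

221


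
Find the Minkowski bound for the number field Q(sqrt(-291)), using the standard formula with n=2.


d = -291, d mod 4 = 1, so disc(K) = d = -291; |disc(K)| = 291
Imaginary quadratic field, so n = 2, s = r2 = 1, r1 = 0
M = (n!/n^n) * (4/pi)^s * sqrt(|disc(K)|) = (2!/2^2) * (4/pi)^1 * sqrt(291)
= 0.5 * 1.273240 * 17.058722
= 10.8599

10.8599


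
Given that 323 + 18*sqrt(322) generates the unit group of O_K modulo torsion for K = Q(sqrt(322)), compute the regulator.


epsilon = 323 + 18*sqrt(322)
= 645.9985
R = ln(645.9985)
= 6.4708

6.4708


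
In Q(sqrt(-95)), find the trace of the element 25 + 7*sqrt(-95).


Tr(a + b*sqrt(d)) = (a + b*sqrt(d)) + (a - b*sqrt(d)) = 2a
= 2 * (25)
= 50

50


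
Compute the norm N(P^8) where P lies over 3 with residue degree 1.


N(P^a) = p^(a*f)
= 3^(8*1)
= 3^8
= 6561

6561


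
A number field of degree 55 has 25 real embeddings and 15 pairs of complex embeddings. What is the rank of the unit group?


By Dirichlet's unit theorem:
rank = r1 + r2 - 1
= 25 + 15 - 1
= 39

39


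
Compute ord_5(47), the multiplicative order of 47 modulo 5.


We want ord_5(47), the smallest k >= 1 with 47^k = 1 mod 5.
n = 5 = 5, phi(5) = 4; the order divides phi(n).
Divisors of 4: 1, 2, 4
Repeated squaring mod 5: 47^1 = 2, 47^2 = 4, 47^4 = 1
Test divisors in increasing order:
  k=1: 47^1 = 2 mod 5
  k=2: 47^2 = 4 mod 5
  k=4: 47^4 = 1 mod 5  <- first divisor giving 1
Order = 4

4


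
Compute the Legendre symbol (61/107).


p = 107 is prime, so compute (61/107) with the reciprocity algorithm (Jacobi-symbol steps: pull out 2s via (2/n), flip via reciprocity, reduce):
  reciprocity: (61/107) -> +(107/61)
  reduce: (46/61)
  pull out 2: (2/61) = -1  (since 61 mod 8 = 5)
  reciprocity: (23/61) -> +(61/23)
  reduce: (15/23)
  reciprocity: (15/23) -> -(23/15)
  reduce: (8/15)
  pull out 2: (2/15) = +1  (since 15 mod 8 = 7)
  pull out 2: (2/15) = +1  (since 15 mod 8 = 7)
  pull out 2: (2/15) = +1  (since 15 mod 8 = 7)
  (1/15) = 1
Product of signs = 1
(61/107) = 1

1


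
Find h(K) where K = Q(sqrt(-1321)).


K = Q(sqrt(-1321)). d mod 4 = 3, so D = disc(K) = 4d = -5284
h(K) equals the number of primitive reduced positive-definite forms (a, b, c) = a*x^2 + b*x*y + c*y^2 with b^2 - 4ac = D,
where reduced means |b| <= a <= c, with b >= 0 whenever |b| = a or a = c, and primitive means gcd(a, b, c) = 1.
Reduced forces 3a^2 <= |D| = 5284, so 1 <= a <= 41; b must have the parity of D, and c = (b^2 - D)/(4a) must be an integer >= a.
Enumerate a = 1..41, b in [-a, a]:
  a=1: (1, 0, 1321)  [1]
  a=2: (2, 2, 661)  [1]
  a=3..4: none
  a=5: (5, -4, 265), (5, 4, 265)  [2]
  a=6: none
  a=7: (7, -6, 190), (7, 6, 190)  [2]
  a=8..9: none
  a=10: (10, -6, 133), (10, 6, 133)  [2]
  a=11..13: none
  a=14: (14, -6, 95), (14, 6, 95)  [2]
  a=15..18: none
  a=19: (19, -6, 70), (19, 6, 70)  [2]
  a=20..22: none
  a=23: (23, -12, 59), (23, 12, 59)  [2]
  a=24: none
  a=25: (25, -4, 53), (25, 4, 53)  [2]
  a=26..28: none
  a=29: (29, -20, 49), (29, 20, 49)  [2]
  a=30..34: none
  a=35: (35, -34, 46), (35, -6, 38), (35, 6, 38), (35, 34, 46)  [4]
  a=36: none
  a=37: (37, -28, 41), (37, 28, 41)  [2]
  a=38..41: none
Total reduced forms: 1 + 1 + 2 + 2 + 2 + 2 + 2 + 2 + 2 + 2 + 4 + 2 = 24
h = 24

24


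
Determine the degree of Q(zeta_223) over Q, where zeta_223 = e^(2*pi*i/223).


The degree equals Euler's totient phi(223).
223 = 223
phi(223) = 222

222


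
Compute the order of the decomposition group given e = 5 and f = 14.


|D_P| = e * f
= 5 * 14
= 70

70


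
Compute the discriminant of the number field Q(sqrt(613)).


For K = Q(sqrt(d)) with d squarefree: disc(K) = d if d = 1 mod 4, and disc(K) = 4d if d = 2 or 3 mod 4.
Here d = 613, and d mod 4 = 1.
d = 1 mod 4 (O_K = Z[(1+sqrt(d))/2]), so disc(K) = d = 613

613


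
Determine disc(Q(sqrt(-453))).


For K = Q(sqrt(d)) with d squarefree: disc(K) = d if d = 1 mod 4, and disc(K) = 4d if d = 2 or 3 mod 4.
Here d = -453, and d mod 4 = 3.
d = 3 mod 4, not 1 (O_K = Z[sqrt(d)]), so disc(K) = 4d = 4 * (-453) = -1812

-1812


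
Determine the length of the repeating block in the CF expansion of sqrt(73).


Run the CF algorithm for sqrt(73).
a_0 = floor(sqrt(73)) = 8; set m_0=0, q_0=1.
Recurrence: m' = q*a - m,  q' = (d - m'^2)/q,  a' = floor((a_0 + m')/q').
  step 1: m=8, q=9, a=1
  step 2: m=1, q=8, a=1
  step 3: m=7, q=3, a=5
  step 4: m=8, q=3, a=5
  step 5: m=7, q=8, a=1
  step 6: m=1, q=9, a=1
  step 7: m=8, q=1, a=16
a_7 = 2*a_0 = 16, so the period closes here.
sqrt(73) = [8; 1, 1, 5, 5, 1, 1, 16]
Period length = 7

7


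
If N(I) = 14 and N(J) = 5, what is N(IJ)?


N(IJ) = N(I) * N(J)
= 14 * 5
= 70

70


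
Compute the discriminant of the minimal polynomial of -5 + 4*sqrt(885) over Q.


The element -5 + 4*sqrt(885) has minimal polynomial:
x^2 + 10*x - 14135
Discriminant = (10)^2 - 4*(-14135)
= 100 + 56540
= 56640

56640


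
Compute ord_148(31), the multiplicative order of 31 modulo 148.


We want ord_148(31), the smallest k >= 1 with 31^k = 1 mod 148.
n = 148 = 2^2 * 37, phi(148) = 72; the order divides phi(n).
Divisors of 72: 1, 2, 3, 4, 6, 8, 9, 12, 18, 24, 36, 72
Repeated squaring mod 148: 31^1 = 31, 31^2 = 73, 31^4 = 1, 31^8 = 1, 31^16 = 1, 31^32 = 1, 31^64 = 1
Test divisors in increasing order:
  k=1: 31^1 = 31 mod 148
  k=2: 31^2 = 73 mod 148
  k=3: 31^3 = 73 * 31 = 43 mod 148
  k=4: 31^4 = 1 mod 148  <- first divisor giving 1
Order = 4

4


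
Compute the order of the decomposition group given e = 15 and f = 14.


|D_P| = e * f
= 15 * 14
= 210

210


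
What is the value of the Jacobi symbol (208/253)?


Compute (208/253) via quadratic reciprocity:
  pull out 2: (2/253) = -1  (since 253 mod 8 = 5)
  pull out 2: (2/253) = -1  (since 253 mod 8 = 5)
  pull out 2: (2/253) = -1  (since 253 mod 8 = 5)
  pull out 2: (2/253) = -1  (since 253 mod 8 = 5)
  reciprocity: (13/253) -> +(253/13)
  reduce: (6/13)
  pull out 2: (2/13) = -1  (since 13 mod 8 = 5)
  reciprocity: (3/13) -> +(13/3)
  reduce: (1/3)
  (1/3) = 1
Product of signs = -1

-1


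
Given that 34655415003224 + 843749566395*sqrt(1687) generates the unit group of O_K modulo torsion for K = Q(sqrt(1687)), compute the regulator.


epsilon = 34655415003224 + 843749566395*sqrt(1687)
= 6.9311e+13
R = ln(6.9311e+13)
= 31.8696

31.8696


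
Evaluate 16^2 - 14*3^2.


x^2 - d*y^2
= 16^2 - 14*3^2
= 256 - 126
= 130

130


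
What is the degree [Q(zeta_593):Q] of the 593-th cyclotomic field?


The degree equals Euler's totient phi(593).
593 = 593
phi(593) = 592

592


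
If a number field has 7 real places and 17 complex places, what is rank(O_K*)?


By Dirichlet's unit theorem:
rank = r1 + r2 - 1
= 7 + 17 - 1
= 23

23


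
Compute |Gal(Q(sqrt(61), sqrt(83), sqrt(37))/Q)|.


The 3 square roots of distinct primes are multiplicatively independent over Q,
so [K:Q] = 2^3 and Gal(K/Q) is isomorphic to (Z/2Z)^3.
|Gal| = 2^3 = 8

8


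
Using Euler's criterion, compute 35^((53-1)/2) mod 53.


p = 53 is prime and the exponent is (p-1)/2 = 26, so by Euler's criterion 35^26 = (35/53) = +1 or -1 mod 53.
Compute by square-and-multiply:
  26 = 16 + 8 + 2 (binary 11010)
  Repeated squaring mod 53: 35^1 = 35, 35^2 = 6, 35^4 = 36, 35^8 = 24, 35^16 = 46
  35^26 = 35^16 * 35^8 * 35^2 = 46 * 24 * 6 mod 53
    46 * 24 = 1104 = 44 mod 53
    44 * 6 = 264 = 52 mod 53
  35^26 = 52 mod 53
Result 52 = p - 1 = -1 mod 53: 35 is a quadratic non-residue mod 53. As a residue in [0, p-1] the value is 52.
35^26 mod 53 = 52

52


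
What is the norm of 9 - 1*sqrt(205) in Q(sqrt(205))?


N(a + b*sqrt(d)) = a^2 - d*b^2
= (9)^2 - (205)*(-1)^2
= 81 - 205
= -124

-124


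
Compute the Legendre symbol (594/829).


p = 829 is prime, so compute (594/829) with the reciprocity algorithm (Jacobi-symbol steps: pull out 2s via (2/n), flip via reciprocity, reduce):
  pull out 2: (2/829) = -1  (since 829 mod 8 = 5)
  reciprocity: (297/829) -> +(829/297)
  reduce: (235/297)
  reciprocity: (235/297) -> +(297/235)
  reduce: (62/235)
  pull out 2: (2/235) = -1  (since 235 mod 8 = 3)
  reciprocity: (31/235) -> -(235/31)
  reduce: (18/31)
  pull out 2: (2/31) = +1  (since 31 mod 8 = 7)
  reciprocity: (9/31) -> +(31/9)
  reduce: (4/9)
  pull out 2: (2/9) = +1  (since 9 mod 8 = 1)
  pull out 2: (2/9) = +1  (since 9 mod 8 = 1)
  (1/9) = 1
Product of signs = -1
(594/829) = -1

-1
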